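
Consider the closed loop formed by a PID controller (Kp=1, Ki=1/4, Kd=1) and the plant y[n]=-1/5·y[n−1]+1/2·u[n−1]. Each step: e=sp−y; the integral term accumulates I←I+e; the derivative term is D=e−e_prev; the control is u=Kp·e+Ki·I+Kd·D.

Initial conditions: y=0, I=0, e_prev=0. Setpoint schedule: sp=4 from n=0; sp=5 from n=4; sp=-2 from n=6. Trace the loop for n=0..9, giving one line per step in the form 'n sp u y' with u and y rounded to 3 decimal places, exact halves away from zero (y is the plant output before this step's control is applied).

(exact arithmetic carried between steps; '≈' marks a value shown rounded to 6 d.p. or computed from one; I and e_prev carry over from the previous line; the table rounds u and y to 3 d.p., halves away from zero)
n=0: y=0, sp=4, e=sp−y=4; I=4, D=e−e_prev=4; u=1·4+1/4·4+1·4=9; next y=-1/5·0+1/2·9=4.5
n=1: y=4.5, sp=4, e=sp−y=-0.5; I=3.5, D=e−e_prev=-4.5; u=1·(-0.5)+1/4·3.5+1·(-4.5)=-4.125; next y=-1/5·4.5+1/2·(-4.125)=-2.9625
n=2: y=-2.9625, sp=4, e=sp−y=6.9625; I=10.4625, D=e−e_prev=7.4625; u=1·6.9625+1/4·10.4625+1·7.4625=17.040625; next y=-1/5·(-2.9625)+1/2·17.040625≈9.112813
n=3: y≈9.112813, sp=4, e=sp−y≈-5.112813; I≈5.349688, D=e−e_prev≈-12.075313; u=1·(-5.112813)+1/4·5.349688+1·(-12.075313)≈-15.850703; next y=-1/5·9.112813+1/2·(-15.850703)≈-9.747914
n=4: y≈-9.747914, sp=5, e=sp−y≈14.747914; I≈20.097602, D=e−e_prev≈19.860727; u=1·14.747914+1/4·20.097602+1·19.860727≈39.633041; next y=-1/5·(-9.747914)+1/2·39.633041≈21.766103
n=5: y≈21.766103, sp=5, e=sp−y≈-16.766103; I≈3.331498, D=e−e_prev≈-31.514017; u=1·(-16.766103)+1/4·3.331498+1·(-31.514017)≈-47.447246; next y=-1/5·21.766103+1/2·(-47.447246)≈-28.076844
n=6: y≈-28.076844, sp=-2, e=sp−y≈26.076844; I≈29.408342, D=e−e_prev≈42.842947; u=1·26.076844+1/4·29.408342+1·42.842947≈76.271876; next y=-1/5·(-28.076844)+1/2·76.271876≈43.751307
n=7: y≈43.751307, sp=-2, e=sp−y≈-45.751307; I≈-16.342965, D=e−e_prev≈-71.828151; u=1·(-45.751307)+1/4·(-16.342965)+1·(-71.828151)≈-121.665199; next y=-1/5·43.751307+1/2·(-121.665199)≈-69.582861
n=8: y≈-69.582861, sp=-2, e=sp−y≈67.582861; I≈51.239896, D=e−e_prev≈113.334168; u=1·67.582861+1/4·51.239896+1·113.334168≈193.727002; next y=-1/5·(-69.582861)+1/2·193.727002≈110.780073
n=9: y≈110.780073, sp=-2, e=sp−y≈-112.780073; I≈-61.540177, D=e−e_prev≈-180.362934; u=1·(-112.780073)+1/4·(-61.540177)+1·(-180.362934)≈-308.528052; next y=-1/5·110.780073+1/2·(-308.528052)≈-176.420041

0 4 9.000 0.000
1 4 -4.125 4.500
2 4 17.041 -2.963
3 4 -15.851 9.113
4 5 39.633 -9.748
5 5 -47.447 21.766
6 -2 76.272 -28.077
7 -2 -121.665 43.751
8 -2 193.727 -69.583
9 -2 -308.528 110.780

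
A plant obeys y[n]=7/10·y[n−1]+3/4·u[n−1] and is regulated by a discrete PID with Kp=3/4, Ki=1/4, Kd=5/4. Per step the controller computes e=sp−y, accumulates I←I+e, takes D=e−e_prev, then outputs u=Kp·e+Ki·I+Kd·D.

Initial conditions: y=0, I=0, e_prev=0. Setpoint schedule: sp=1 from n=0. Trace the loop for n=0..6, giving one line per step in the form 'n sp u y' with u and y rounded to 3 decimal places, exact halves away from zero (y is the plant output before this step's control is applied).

0 1 2.250 0.000
1 1 -2.547 1.688
2 1 4.828 -0.729
3 1 -6.399 3.110
4 1 10.771 -2.622
5 1 -15.435 6.242
6 1 24.595 -7.206

(exact arithmetic carried between steps; '≈' marks a value shown rounded to 6 d.p. or computed from one; I and e_prev carry over from the previous line; the table rounds u and y to 3 d.p., halves away from zero)
n=0: y=0, sp=1, e=sp−y=1; I=1, D=e−e_prev=1; u=3/4·1+1/4·1+5/4·1=2.25; next y=7/10·0+3/4·2.25=1.6875
n=1: y=1.6875, sp=1, e=sp−y=-0.6875; I=0.3125, D=e−e_prev=-1.6875; u=3/4·(-0.6875)+1/4·0.3125+5/4·(-1.6875)=-2.546875; next y=7/10·1.6875+3/4·(-2.546875)≈-0.728906
n=2: y≈-0.728906, sp=1, e=sp−y≈1.728906; I≈2.041406, D=e−e_prev≈2.416406; u=3/4·1.728906+1/4·2.041406+5/4·2.416406≈4.827539; next y=7/10·(-0.728906)+3/4·4.827539≈3.110420
n=3: y≈3.110420, sp=1, e=sp−y≈-2.110420; I≈-0.069014, D=e−e_prev≈-3.839326; u=3/4·(-2.110420)+1/4·(-0.069014)+5/4·(-3.839326)≈-6.399226; next y=7/10·3.110420+3/4·(-6.399226)≈-2.622126
n=4: y≈-2.622126, sp=1, e=sp−y≈3.622126; I≈3.553112, D=e−e_prev≈5.732546; u=3/4·3.622126+1/4·3.553112+5/4·5.732546≈10.770554; next y=7/10·(-2.622126)+3/4·10.770554≈6.242428
n=5: y≈6.242428, sp=1, e=sp−y≈-5.242428; I≈-1.689316, D=e−e_prev≈-8.864553; u=3/4·(-5.242428)+1/4·(-1.689316)+5/4·(-8.864553)≈-15.434841; next y=7/10·6.242428+3/4·(-15.434841)≈-7.206432
n=6: y≈-7.206432, sp=1, e=sp−y≈8.206432; I≈6.517116, D=e−e_prev≈13.448859; u=3/4·8.206432+1/4·6.517116+5/4·13.448859≈24.595177; next y=7/10·(-7.206432)+3/4·24.595177≈13.401880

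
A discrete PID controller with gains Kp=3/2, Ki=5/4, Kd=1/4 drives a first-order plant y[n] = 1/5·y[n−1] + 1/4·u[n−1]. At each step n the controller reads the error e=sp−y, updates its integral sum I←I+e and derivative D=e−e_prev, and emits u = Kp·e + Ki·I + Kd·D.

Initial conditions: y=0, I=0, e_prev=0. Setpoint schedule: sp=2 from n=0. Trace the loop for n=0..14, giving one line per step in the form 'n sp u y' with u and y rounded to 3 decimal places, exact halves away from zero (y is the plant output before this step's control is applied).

0 2 6.000 0.000
1 2 3.500 1.500
2 2 5.475 1.175
3 2 5.139 1.604
4 2 5.736 1.605
5 2 5.781 1.755
6 2 6.001 1.796
7 2 6.076 1.859
8 2 6.173 1.891
9 2 6.226 1.922
10 2 6.274 1.941
11 2 6.305 1.957
12 2 6.330 1.968
13 2 6.348 1.976
14 2 6.362 1.982

(exact arithmetic carried between steps; '≈' marks a value shown rounded to 6 d.p. or computed from one; I and e_prev carry over from the previous line; the table rounds u and y to 3 d.p., halves away from zero)
n=0: y=0, sp=2, e=sp−y=2; I=2, D=e−e_prev=2; u=3/2·2+5/4·2+1/4·2=6; next y=1/5·0+1/4·6=1.5
n=1: y=1.5, sp=2, e=sp−y=0.5; I=2.5, D=e−e_prev=-1.5; u=3/2·0.5+5/4·2.5+1/4·(-1.5)=3.5; next y=1/5·1.5+1/4·3.5=1.175
n=2: y=1.175, sp=2, e=sp−y=0.825; I=3.325, D=e−e_prev=0.325; u=3/2·0.825+5/4·3.325+1/4·0.325=5.475; next y=1/5·1.175+1/4·5.475=1.60375
n=3: y=1.60375, sp=2, e=sp−y=0.39625; I=3.72125, D=e−e_prev=-0.42875; u=3/2·0.39625+5/4·3.72125+1/4·(-0.42875)=5.13875; next y=1/5·1.60375+1/4·5.13875≈1.605438
n=4: y≈1.605438, sp=2, e=sp−y≈0.394563; I≈4.115813, D=e−e_prev≈-0.001688; u=3/2·0.394563+5/4·4.115813+1/4·(-0.001688)≈5.736188; next y=1/5·1.605438+1/4·5.736188≈1.755134
n=5: y≈1.755134, sp=2, e=sp−y≈0.244866; I≈4.360678, D=e−e_prev≈-0.149697; u=3/2·0.244866+5/4·4.360678+1/4·(-0.149697)≈5.780722; next y=1/5·1.755134+1/4·5.780722≈1.796207
n=6: y≈1.796207, sp=2, e=sp−y≈0.203793; I≈4.564471, D=e−e_prev≈-0.041073; u=3/2·0.203793+5/4·4.564471+1/4·(-0.041073)≈6.001009; next y=1/5·1.796207+1/4·6.001009≈1.859494
n=7: y≈1.859494, sp=2, e=sp−y≈0.140506; I≈4.704977, D=e−e_prev≈-0.063286; u=3/2·0.140506+5/4·4.704977+1/4·(-0.063286)≈6.076159; next y=1/5·1.859494+1/4·6.076159≈1.890939
n=8: y≈1.890939, sp=2, e=sp−y≈0.109061; I≈4.814039, D=e−e_prev≈-0.031445; u=3/2·0.109061+5/4·4.814039+1/4·(-0.031445)≈6.173279; next y=1/5·1.890939+1/4·6.173279≈1.921507
n=9: y≈1.921507, sp=2, e=sp−y≈0.078493; I≈4.892531, D=e−e_prev≈-0.030569; u=3/2·0.078493+5/4·4.892531+1/4·(-0.030569)≈6.225760; next y=1/5·1.921507+1/4·6.225760≈1.940742
n=10: y≈1.940742, sp=2, e=sp−y≈0.059258; I≈4.951789, D=e−e_prev≈-0.019234; u=3/2·0.059258+5/4·4.951789+1/4·(-0.019234)≈6.273816; next y=1/5·1.940742+1/4·6.273816≈1.956602
n=11: y≈1.956602, sp=2, e=sp−y≈0.043398; I≈4.995187, D=e−e_prev≈-0.015861; u=3/2·0.043398+5/4·4.995187+1/4·(-0.015861)≈6.305115; next y=1/5·1.956602+1/4·6.305115≈1.967599
n=12: y≈1.967599, sp=2, e=sp−y≈0.032401; I≈5.027588, D=e−e_prev≈-0.010997; u=3/2·0.032401+5/4·5.027588+1/4·(-0.010997)≈6.330337; next y=1/5·1.967599+1/4·6.330337≈1.976104
n=13: y≈1.976104, sp=2, e=sp−y≈0.023896; I≈5.051484, D=e−e_prev≈-0.008505; u=3/2·0.023896+5/4·5.051484+1/4·(-0.008505)≈6.348073; next y=1/5·1.976104+1/4·6.348073≈1.982239
n=14: y≈1.982239, sp=2, e=sp−y≈0.017761; I≈5.069245, D=e−e_prev≈-0.006135; u=3/2·0.017761+5/4·5.069245+1/4·(-0.006135)≈6.361664; next y=1/5·1.982239+1/4·6.361664≈1.986864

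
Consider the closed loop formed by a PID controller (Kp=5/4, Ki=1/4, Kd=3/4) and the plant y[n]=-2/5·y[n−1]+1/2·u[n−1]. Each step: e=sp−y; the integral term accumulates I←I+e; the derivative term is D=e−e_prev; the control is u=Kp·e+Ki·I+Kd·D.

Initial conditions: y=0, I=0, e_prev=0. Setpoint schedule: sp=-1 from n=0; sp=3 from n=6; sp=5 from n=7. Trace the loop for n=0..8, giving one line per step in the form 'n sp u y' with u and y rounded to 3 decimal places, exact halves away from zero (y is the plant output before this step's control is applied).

(exact arithmetic carried between steps; '≈' marks a value shown rounded to 6 d.p. or computed from one; I and e_prev carry over from the previous line; the table rounds u and y to 3 d.p., halves away from zero)
n=0: y=0, sp=-1, e=sp−y=-1; I=-1, D=e−e_prev=-1; u=5/4·(-1)+1/4·(-1)+3/4·(-1)=-2.25; next y=-2/5·0+1/2·(-2.25)=-1.125
n=1: y=-1.125, sp=-1, e=sp−y=0.125; I=-0.875, D=e−e_prev=1.125; u=5/4·0.125+1/4·(-0.875)+3/4·1.125=0.78125; next y=-2/5·(-1.125)+1/2·0.78125=0.840625
n=2: y=0.840625, sp=-1, e=sp−y=-1.840625; I=-2.715625, D=e−e_prev=-1.965625; u=5/4·(-1.840625)+1/4·(-2.715625)+3/4·(-1.965625)≈-4.453906; next y=-2/5·0.840625+1/2·(-4.453906)≈-2.563203
n=3: y≈-2.563203, sp=-1, e=sp−y≈1.563203; I≈-1.152422, D=e−e_prev≈3.403828; u=5/4·1.563203+1/4·(-1.152422)+3/4·3.403828≈4.218770; next y=-2/5·(-2.563203)+1/2·4.218770≈3.134666
n=4: y≈3.134666, sp=-1, e=sp−y≈-4.134666; I≈-5.287088, D=e−e_prev≈-5.697869; u=5/4·(-4.134666)+1/4·(-5.287088)+3/4·(-5.697869)≈-10.763506; next y=-2/5·3.134666+1/2·(-10.763506)≈-6.635620
n=5: y≈-6.635620, sp=-1, e=sp−y≈5.635620; I≈0.348532, D=e−e_prev≈9.770286; u=5/4·5.635620+1/4·0.348532+3/4·9.770286≈14.459372; next y=-2/5·(-6.635620)+1/2·14.459372≈9.883934
n=6: y≈9.883934, sp=3, e=sp−y≈-6.883934; I≈-6.535402, D=e−e_prev≈-12.519553; u=5/4·(-6.883934)+1/4·(-6.535402)+3/4·(-12.519553)≈-19.628432; next y=-2/5·9.883934+1/2·(-19.628432)≈-13.767790
n=7: y≈-13.767790, sp=5, e=sp−y≈18.767790; I≈12.232388, D=e−e_prev≈25.651723; u=5/4·18.767790+1/4·12.232388+3/4·25.651723≈45.756626; next y=-2/5·(-13.767790)+1/2·45.756626≈28.385429
n=8: y≈28.385429, sp=5, e=sp−y≈-23.385429; I≈-11.153041, D=e−e_prev≈-42.153219; u=5/4·(-23.385429)+1/4·(-11.153041)+3/4·(-42.153219)≈-63.634961; next y=-2/5·28.385429+1/2·(-63.634961)≈-43.171652

0 -1 -2.250 0.000
1 -1 0.781 -1.125
2 -1 -4.454 0.841
3 -1 4.219 -2.563
4 -1 -10.764 3.135
5 -1 14.459 -6.636
6 3 -19.628 9.884
7 5 45.757 -13.768
8 5 -63.635 28.385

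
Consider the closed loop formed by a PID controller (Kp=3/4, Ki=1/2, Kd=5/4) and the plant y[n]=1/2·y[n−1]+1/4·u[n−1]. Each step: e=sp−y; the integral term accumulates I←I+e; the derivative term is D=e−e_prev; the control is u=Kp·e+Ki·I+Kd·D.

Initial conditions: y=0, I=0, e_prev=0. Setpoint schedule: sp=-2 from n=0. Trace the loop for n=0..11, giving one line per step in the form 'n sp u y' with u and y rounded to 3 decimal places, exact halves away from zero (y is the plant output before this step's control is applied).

(exact arithmetic carried between steps; '≈' marks a value shown rounded to 6 d.p. or computed from one; I and e_prev carry over from the previous line; the table rounds u and y to 3 d.p., halves away from zero)
n=0: y=0, sp=-2, e=sp−y=-2; I=-2, D=e−e_prev=-2; u=3/4·(-2)+1/2·(-2)+5/4·(-2)=-5; next y=1/2·0+1/4·(-5)=-1.25
n=1: y=-1.25, sp=-2, e=sp−y=-0.75; I=-2.75, D=e−e_prev=1.25; u=3/4·(-0.75)+1/2·(-2.75)+5/4·1.25=-0.375; next y=1/2·(-1.25)+1/4·(-0.375)=-0.71875
n=2: y=-0.71875, sp=-2, e=sp−y=-1.28125; I=-4.03125, D=e−e_prev=-0.53125; u=3/4·(-1.28125)+1/2·(-4.03125)+5/4·(-0.53125)=-3.640625; next y=1/2·(-0.71875)+1/4·(-3.640625)≈-1.269531
n=3: y≈-1.269531, sp=-2, e=sp−y≈-0.730469; I≈-4.761719, D=e−e_prev≈0.550781; u=3/4·(-0.730469)+1/2·(-4.761719)+5/4·0.550781≈-2.240234; next y=1/2·(-1.269531)+1/4·(-2.240234)≈-1.194824
n=4: y≈-1.194824, sp=-2, e=sp−y≈-0.805176; I≈-5.566895, D=e−e_prev≈-0.074707; u=3/4·(-0.805176)+1/2·(-5.566895)+5/4·(-0.074707)≈-3.480713; next y=1/2·(-1.194824)+1/4·(-3.480713)≈-1.467590
n=5: y≈-1.467590, sp=-2, e=sp−y≈-0.532410; I≈-6.099304, D=e−e_prev≈0.272766; u=3/4·(-0.532410)+1/2·(-6.099304)+5/4·0.272766≈-3.108002; next y=1/2·(-1.467590)+1/4·(-3.108002)≈-1.510796
n=6: y≈-1.510796, sp=-2, e=sp−y≈-0.489204; I≈-6.588509, D=e−e_prev≈0.043205; u=3/4·(-0.489204)+1/2·(-6.588509)+5/4·0.043205≈-3.607151; next y=1/2·(-1.510796)+1/4·(-3.607151)≈-1.657186
n=7: y≈-1.657186, sp=-2, e=sp−y≈-0.342814; I≈-6.931323, D=e−e_prev≈0.146390; u=3/4·(-0.342814)+1/2·(-6.931323)+5/4·0.146390≈-3.539785; next y=1/2·(-1.657186)+1/4·(-3.539785)≈-1.713539
n=8: y≈-1.713539, sp=-2, e=sp−y≈-0.286461; I≈-7.217784, D=e−e_prev≈0.056353; u=3/4·(-0.286461)+1/2·(-7.217784)+5/4·0.056353≈-3.753296; next y=1/2·(-1.713539)+1/4·(-3.753296)≈-1.795093
n=9: y≈-1.795093, sp=-2, e=sp−y≈-0.204907; I≈-7.422691, D=e−e_prev≈0.081554; u=3/4·(-0.204907)+1/2·(-7.422691)+5/4·0.081554≈-3.763082; next y=1/2·(-1.795093)+1/4·(-3.763082)≈-1.838317
n=10: y≈-1.838317, sp=-2, e=sp−y≈-0.161683; I≈-7.584373, D=e−e_prev≈0.043224; u=3/4·(-0.161683)+1/2·(-7.584373)+5/4·0.043224≈-3.859419; next y=1/2·(-1.838317)+1/4·(-3.859419)≈-1.884013
n=11: y≈-1.884013, sp=-2, e=sp−y≈-0.115987; I≈-7.700360, D=e−e_prev≈0.045696; u=3/4·(-0.115987)+1/2·(-7.700360)+5/4·0.045696≈-3.880050; next y=1/2·(-1.884013)+1/4·(-3.880050)≈-1.912019

0 -2 -5.000 0.000
1 -2 -0.375 -1.250
2 -2 -3.641 -0.719
3 -2 -2.240 -1.270
4 -2 -3.481 -1.195
5 -2 -3.108 -1.468
6 -2 -3.607 -1.511
7 -2 -3.540 -1.657
8 -2 -3.753 -1.714
9 -2 -3.763 -1.795
10 -2 -3.859 -1.838
11 -2 -3.880 -1.884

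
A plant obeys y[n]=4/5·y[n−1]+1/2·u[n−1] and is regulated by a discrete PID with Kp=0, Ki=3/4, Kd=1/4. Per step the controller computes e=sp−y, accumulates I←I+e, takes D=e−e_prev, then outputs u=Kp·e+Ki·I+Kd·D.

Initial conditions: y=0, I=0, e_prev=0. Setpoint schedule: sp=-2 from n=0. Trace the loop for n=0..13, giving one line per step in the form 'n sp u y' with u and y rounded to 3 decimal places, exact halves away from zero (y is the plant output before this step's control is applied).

0 -2 -2.000 0.000
1 -2 -2.000 -1.000
2 -2 -2.200 -1.800
3 -2 -1.810 -2.540
4 -2 -1.193 -2.937
5 -2 -0.580 -2.946
6 -2 -0.172 -2.647
7 -2 -0.055 -2.204
8 -2 -0.205 -1.791
9 -2 -0.514 -1.535
10 -2 -0.849 -1.485
11 -2 -1.095 -1.613
12 -2 -1.193 -1.838
13 -2 -1.142 -2.066

(exact arithmetic carried between steps; '≈' marks a value shown rounded to 6 d.p. or computed from one; I and e_prev carry over from the previous line; the table rounds u and y to 3 d.p., halves away from zero)
n=0: y=0, sp=-2, e=sp−y=-2; I=-2, D=e−e_prev=-2; u=0·(-2)+3/4·(-2)+1/4·(-2)=-2; next y=4/5·0+1/2·(-2)=-1
n=1: y=-1, sp=-2, e=sp−y=-1; I=-3, D=e−e_prev=1; u=0·(-1)+3/4·(-3)+1/4·1=-2; next y=4/5·(-1)+1/2·(-2)=-1.8
n=2: y=-1.8, sp=-2, e=sp−y=-0.2; I=-3.2, D=e−e_prev=0.8; u=0·(-0.2)+3/4·(-3.2)+1/4·0.8=-2.2; next y=4/5·(-1.8)+1/2·(-2.2)=-2.54
n=3: y=-2.54, sp=-2, e=sp−y=0.54; I=-2.66, D=e−e_prev=0.74; u=0·0.54+3/4·(-2.66)+1/4·0.74=-1.81; next y=4/5·(-2.54)+1/2·(-1.81)=-2.937
n=4: y=-2.937, sp=-2, e=sp−y=0.937; I=-1.723, D=e−e_prev=0.397; u=0·0.937+3/4·(-1.723)+1/4·0.397=-1.193; next y=4/5·(-2.937)+1/2·(-1.193)=-2.9461
n=5: y=-2.9461, sp=-2, e=sp−y=0.9461; I=-0.7769, D=e−e_prev=0.0091; u=0·0.9461+3/4·(-0.7769)+1/4·0.0091=-0.5804; next y=4/5·(-2.9461)+1/2·(-0.5804)=-2.64708
n=6: y=-2.64708, sp=-2, e=sp−y=0.64708; I=-0.12982, D=e−e_prev=-0.29902; u=0·0.64708+3/4·(-0.12982)+1/4·(-0.29902)=-0.17212; next y=4/5·(-2.64708)+1/2·(-0.17212)=-2.203724
n=7: y=-2.203724, sp=-2, e=sp−y=0.203724; I=0.073904, D=e−e_prev=-0.443356; u=0·0.203724+3/4·0.073904+1/4·(-0.443356)=-0.055411; next y=4/5·(-2.203724)+1/2·(-0.055411)≈-1.790685
n=8: y≈-1.790685, sp=-2, e=sp−y≈-0.209315; I≈-0.135411, D=e−e_prev≈-0.413039; u=0·(-0.209315)+3/4·(-0.135411)+1/4·(-0.413039)≈-0.204818; next y=4/5·(-1.790685)+1/2·(-0.204818)≈-1.534957
n=9: y≈-1.534957, sp=-2, e=sp−y≈-0.465043; I≈-0.600454, D=e−e_prev≈-0.255728; u=0·(-0.465043)+3/4·(-0.600454)+1/4·(-0.255728)≈-0.514273; next y=4/5·(-1.534957)+1/2·(-0.514273)≈-1.485102
n=10: y≈-1.485102, sp=-2, e=sp−y≈-0.514898; I≈-1.115352, D=e−e_prev≈-0.049855; u=0·(-0.514898)+3/4·(-1.115352)+1/4·(-0.049855)≈-0.848978; next y=4/5·(-1.485102)+1/2·(-0.848978)≈-1.612571
n=11: y≈-1.612571, sp=-2, e=sp−y≈-0.387429; I≈-1.502782, D=e−e_prev≈0.127469; u=0·(-0.387429)+3/4·(-1.502782)+1/4·0.127469≈-1.095219; next y=4/5·(-1.612571)+1/2·(-1.095219)≈-1.837666
n=12: y≈-1.837666, sp=-2, e=sp−y≈-0.162334; I≈-1.665116, D=e−e_prev≈0.225096; u=0·(-0.162334)+3/4·(-1.665116)+1/4·0.225096≈-1.192563; next y=4/5·(-1.837666)+1/2·(-1.192563)≈-2.066414
n=13: y≈-2.066414, sp=-2, e=sp−y≈0.066414; I≈-1.598701, D=e−e_prev≈0.228748; u=0·0.066414+3/4·(-1.598701)+1/4·0.228748≈-1.141839; next y=4/5·(-2.066414)+1/2·(-1.141839)≈-2.224051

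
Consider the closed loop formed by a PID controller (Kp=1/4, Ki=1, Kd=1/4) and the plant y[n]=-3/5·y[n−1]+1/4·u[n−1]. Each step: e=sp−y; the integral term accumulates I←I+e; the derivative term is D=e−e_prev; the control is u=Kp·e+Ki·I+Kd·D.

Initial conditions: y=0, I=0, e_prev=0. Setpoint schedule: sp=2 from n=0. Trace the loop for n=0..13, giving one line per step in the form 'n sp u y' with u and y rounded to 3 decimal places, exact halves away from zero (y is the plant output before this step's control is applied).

0 2 3.000 0.000
1 2 3.375 0.750
2 2 5.347 0.394
3 2 5.804 1.100
4 2 7.345 0.791
5 2 7.620 1.362
6 2 8.812 1.088
7 2 8.962 1.550
8 2 9.887 1.310
9 2 9.954 1.686
10 2 10.675 1.477
11 2 10.688 1.782
12 2 11.251 1.603
13 2 11.231 1.851

(exact arithmetic carried between steps; '≈' marks a value shown rounded to 6 d.p. or computed from one; I and e_prev carry over from the previous line; the table rounds u and y to 3 d.p., halves away from zero)
n=0: y=0, sp=2, e=sp−y=2; I=2, D=e−e_prev=2; u=1/4·2+1·2+1/4·2=3; next y=-3/5·0+1/4·3=0.75
n=1: y=0.75, sp=2, e=sp−y=1.25; I=3.25, D=e−e_prev=-0.75; u=1/4·1.25+1·3.25+1/4·(-0.75)=3.375; next y=-3/5·0.75+1/4·3.375=0.39375
n=2: y=0.39375, sp=2, e=sp−y=1.60625; I=4.85625, D=e−e_prev=0.35625; u=1/4·1.60625+1·4.85625+1/4·0.35625=5.346875; next y=-3/5·0.39375+1/4·5.346875≈1.100469
n=3: y≈1.100469, sp=2, e=sp−y≈0.899531; I≈5.755781, D=e−e_prev≈-0.706719; u=1/4·0.899531+1·5.755781+1/4·(-0.706719)≈5.803984; next y=-3/5·1.100469+1/4·5.803984≈0.790715
n=4: y≈0.790715, sp=2, e=sp−y≈1.209285; I≈6.965066, D=e−e_prev≈0.309754; u=1/4·1.209285+1·6.965066+1/4·0.309754≈7.344826; next y=-3/5·0.790715+1/4·7.344826≈1.361778
n=5: y≈1.361778, sp=2, e=sp−y≈0.638222; I≈7.603289, D=e−e_prev≈-0.571063; u=1/4·0.638222+1·7.603289+1/4·(-0.571063)≈7.620079; next y=-3/5·1.361778+1/4·7.620079≈1.087953
n=6: y≈1.087953, sp=2, e=sp−y≈0.912047; I≈8.515336, D=e−e_prev≈0.273825; u=1/4·0.912047+1·8.515336+1/4·0.273825≈8.811804; next y=-3/5·1.087953+1/4·8.811804≈1.550179
n=7: y≈1.550179, sp=2, e=sp−y≈0.449821; I≈8.965157, D=e−e_prev≈-0.462226; u=1/4·0.449821+1·8.965157+1/4·(-0.462226)≈8.962055; next y=-3/5·1.550179+1/4·8.962055≈1.310406
n=8: y≈1.310406, sp=2, e=sp−y≈0.689594; I≈9.654750, D=e−e_prev≈0.239773; u=1/4·0.689594+1·9.654750+1/4·0.239773≈9.887092; next y=-3/5·1.310406+1/4·9.887092≈1.685529
n=9: y≈1.685529, sp=2, e=sp−y≈0.314471; I≈9.969221, D=e−e_prev≈-0.375123; u=1/4·0.314471+1·9.969221+1/4·(-0.375123)≈9.954058; next y=-3/5·1.685529+1/4·9.954058≈1.477197
n=10: y≈1.477197, sp=2, e=sp−y≈0.522803; I≈10.492024, D=e−e_prev≈0.208332; u=1/4·0.522803+1·10.492024+1/4·0.208332≈10.674808; next y=-3/5·1.477197+1/4·10.674808≈1.782384
n=11: y≈1.782384, sp=2, e=sp−y≈0.217616; I≈10.709640, D=e−e_prev≈-0.305187; u=1/4·0.217616+1·10.709640+1/4·(-0.305187)≈10.687748; next y=-3/5·1.782384+1/4·10.687748≈1.602507
n=12: y≈1.602507, sp=2, e=sp−y≈0.397493; I≈11.107134, D=e−e_prev≈0.179877; u=1/4·0.397493+1·11.107134+1/4·0.179877≈11.251476; next y=-3/5·1.602507+1/4·11.251476≈1.851365
n=13: y≈1.851365, sp=2, e=sp−y≈0.148635; I≈11.255769, D=e−e_prev≈-0.248858; u=1/4·0.148635+1·11.255769+1/4·(-0.248858)≈11.230713; next y=-3/5·1.851365+1/4·11.230713≈1.696859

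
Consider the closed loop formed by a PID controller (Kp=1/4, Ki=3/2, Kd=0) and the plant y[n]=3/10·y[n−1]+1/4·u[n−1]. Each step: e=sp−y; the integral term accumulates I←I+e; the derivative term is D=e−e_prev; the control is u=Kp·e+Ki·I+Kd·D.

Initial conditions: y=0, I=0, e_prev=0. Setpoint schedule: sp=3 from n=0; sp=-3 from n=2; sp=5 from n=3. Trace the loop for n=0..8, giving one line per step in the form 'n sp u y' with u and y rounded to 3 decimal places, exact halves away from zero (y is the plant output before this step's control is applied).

(exact arithmetic carried between steps; '≈' marks a value shown rounded to 6 d.p. or computed from one; I and e_prev carry over from the previous line; the table rounds u and y to 3 d.p., halves away from zero)
n=0: y=0, sp=3, e=sp−y=3; I=3, D=e−e_prev=3; u=1/4·3+3/2·3+0·3=5.25; next y=3/10·0+1/4·5.25=1.3125
n=1: y=1.3125, sp=3, e=sp−y=1.6875; I=4.6875, D=e−e_prev=-1.3125; u=1/4·1.6875+3/2·4.6875+0·(-1.3125)=7.453125; next y=3/10·1.3125+1/4·7.453125≈2.257031
n=2: y≈2.257031, sp=-3, e=sp−y≈-5.257031; I≈-0.569531, D=e−e_prev≈-6.944531; u=1/4·(-5.257031)+3/2·(-0.569531)+0·(-6.944531)≈-2.168555; next y=3/10·2.257031+1/4·(-2.168555)≈0.134971
n=3: y≈0.134971, sp=5, e=sp−y≈4.865029; I≈4.295498, D=e−e_prev≈10.122061; u=1/4·4.865029+3/2·4.295498+0·10.122061≈7.659504; next y=3/10·0.134971+1/4·7.659504≈1.955367
n=4: y≈1.955367, sp=5, e=sp−y≈3.044633; I≈7.340131, D=e−e_prev≈-1.820397; u=1/4·3.044633+3/2·7.340131+0·(-1.820397)≈11.771354; next y=3/10·1.955367+1/4·11.771354≈3.529449
n=5: y≈3.529449, sp=5, e=sp−y≈1.470551; I≈8.810682, D=e−e_prev≈-1.574081; u=1/4·1.470551+3/2·8.810682+0·(-1.574081)≈13.583661; next y=3/10·3.529449+1/4·13.583661≈4.454750
n=6: y≈4.454750, sp=5, e=sp−y≈0.545250; I≈9.355932, D=e−e_prev≈-0.925301; u=1/4·0.545250+3/2·9.355932+0·(-0.925301)≈14.170211; next y=3/10·4.454750+1/4·14.170211≈4.878978
n=7: y≈4.878978, sp=5, e=sp−y≈0.121022; I≈9.476955, D=e−e_prev≈-0.424228; u=1/4·0.121022+3/2·9.476955+0·(-0.424228)≈14.245687; next y=3/10·4.878978+1/4·14.245687≈5.025115
n=8: y≈5.025115, sp=5, e=sp−y≈-0.025115; I≈9.451839, D=e−e_prev≈-0.146137; u=1/4·(-0.025115)+3/2·9.451839+0·(-0.146137)≈14.171480; next y=3/10·5.025115+1/4·14.171480≈5.050405

0 3 5.250 0.000
1 3 7.453 1.313
2 -3 -2.169 2.257
3 5 7.660 0.135
4 5 11.771 1.955
5 5 13.584 3.529
6 5 14.170 4.455
7 5 14.246 4.879
8 5 14.171 5.025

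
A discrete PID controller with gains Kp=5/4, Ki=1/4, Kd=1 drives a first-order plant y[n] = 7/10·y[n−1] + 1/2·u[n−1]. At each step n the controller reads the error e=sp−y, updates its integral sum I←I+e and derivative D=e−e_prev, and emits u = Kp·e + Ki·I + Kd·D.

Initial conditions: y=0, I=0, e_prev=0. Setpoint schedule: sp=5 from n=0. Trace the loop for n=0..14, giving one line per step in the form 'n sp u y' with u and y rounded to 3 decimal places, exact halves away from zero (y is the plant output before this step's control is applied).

(exact arithmetic carried between steps; '≈' marks a value shown rounded to 6 d.p. or computed from one; I and e_prev carry over from the previous line; the table rounds u and y to 3 d.p., halves away from zero)
n=0: y=0, sp=5, e=sp−y=5; I=5, D=e−e_prev=5; u=5/4·5+1/4·5+1·5=12.5; next y=7/10·0+1/2·12.5=6.25
n=1: y=6.25, sp=5, e=sp−y=-1.25; I=3.75, D=e−e_prev=-6.25; u=5/4·(-1.25)+1/4·3.75+1·(-6.25)=-6.875; next y=7/10·6.25+1/2·(-6.875)=0.9375
n=2: y=0.9375, sp=5, e=sp−y=4.0625; I=7.8125, D=e−e_prev=5.3125; u=5/4·4.0625+1/4·7.8125+1·5.3125=12.34375; next y=7/10·0.9375+1/2·12.34375=6.828125
n=3: y=6.828125, sp=5, e=sp−y=-1.828125; I=5.984375, D=e−e_prev=-5.890625; u=5/4·(-1.828125)+1/4·5.984375+1·(-5.890625)≈-6.679688; next y=7/10·6.828125+1/2·(-6.679688)≈1.439844
n=4: y≈1.439844, sp=5, e=sp−y≈3.560156; I≈9.544531, D=e−e_prev≈5.388281; u=5/4·3.560156+1/4·9.544531+1·5.388281≈12.224609; next y=7/10·1.439844+1/2·12.224609≈7.120195
n=5: y≈7.120195, sp=5, e=sp−y≈-2.120195; I≈7.424336, D=e−e_prev≈-5.680352; u=5/4·(-2.120195)+1/4·7.424336+1·(-5.680352)≈-6.474512; next y=7/10·7.120195+1/2·(-6.474512)≈1.746881
n=6: y≈1.746881, sp=5, e=sp−y≈3.253119; I≈10.677455, D=e−e_prev≈5.373314; u=5/4·3.253119+1/4·10.677455+1·5.373314≈12.109077; next y=7/10·1.746881+1/2·12.109077≈7.277355
n=7: y≈7.277355, sp=5, e=sp−y≈-2.277355; I≈8.400100, D=e−e_prev≈-5.530474; u=5/4·(-2.277355)+1/4·8.400100+1·(-5.530474)≈-6.277143; next y=7/10·7.277355+1/2·(-6.277143)≈1.955577
n=8: y≈1.955577, sp=5, e=sp−y≈3.044423; I≈11.444523, D=e−e_prev≈5.321778; u=5/4·3.044423+1/4·11.444523+1·5.321778≈11.988438; next y=7/10·1.955577+1/2·11.988438≈7.363123
n=9: y≈7.363123, sp=5, e=sp−y≈-2.363123; I≈9.081400, D=e−e_prev≈-5.407546; u=5/4·(-2.363123)+1/4·9.081400+1·(-5.407546)≈-6.091099; next y=7/10·7.363123+1/2·(-6.091099)≈2.108636
n=10: y≈2.108636, sp=5, e=sp−y≈2.891364; I≈11.972764, D=e−e_prev≈5.254486; u=5/4·2.891364+1/4·11.972764+1·5.254486≈11.861882; next y=7/10·2.108636+1/2·11.861882≈7.406986
n=11: y≈7.406986, sp=5, e=sp−y≈-2.406986; I≈9.565777, D=e−e_prev≈-5.298350; u=5/4·(-2.406986)+1/4·9.565777+1·(-5.298350)≈-5.915639; next y=7/10·7.406986+1/2·(-5.915639)≈2.227071
n=12: y≈2.227071, sp=5, e=sp−y≈2.772929; I≈12.338706, D=e−e_prev≈5.179915; u=5/4·2.772929+1/4·12.338706+1·5.179915≈11.730753; next y=7/10·2.227071+1/2·11.730753≈7.424326
n=13: y≈7.424326, sp=5, e=sp−y≈-2.424326; I≈9.914380, D=e−e_prev≈-5.197255; u=5/4·(-2.424326)+1/4·9.914380+1·(-5.197255)≈-5.749068; next y=7/10·7.424326+1/2·(-5.749068)≈2.322494
n=14: y≈2.322494, sp=5, e=sp−y≈2.677506; I≈12.591886, D=e−e_prev≈5.101832; u=5/4·2.677506+1/4·12.591886+1·5.101832≈11.596685; next y=7/10·2.322494+1/2·11.596685≈7.424089

0 5 12.500 0.000
1 5 -6.875 6.250
2 5 12.344 0.938
3 5 -6.680 6.828
4 5 12.225 1.440
5 5 -6.475 7.120
6 5 12.109 1.747
7 5 -6.277 7.277
8 5 11.988 1.956
9 5 -6.091 7.363
10 5 11.862 2.109
11 5 -5.916 7.407
12 5 11.731 2.227
13 5 -5.749 7.424
14 5 11.597 2.322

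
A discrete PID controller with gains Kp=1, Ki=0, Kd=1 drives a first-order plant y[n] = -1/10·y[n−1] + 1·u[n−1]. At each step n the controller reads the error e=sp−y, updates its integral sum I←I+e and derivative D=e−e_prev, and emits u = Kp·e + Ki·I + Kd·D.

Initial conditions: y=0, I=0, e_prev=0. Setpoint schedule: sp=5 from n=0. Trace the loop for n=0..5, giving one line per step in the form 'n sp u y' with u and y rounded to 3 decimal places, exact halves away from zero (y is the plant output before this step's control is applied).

0 5 10.000 0.000
1 5 -15.000 10.000
2 5 47.000 -16.000
3 5 -108.200 48.600
4 5 279.720 -113.060
5 5 -690.112 291.026

(exact arithmetic carried between steps; '≈' marks a value shown rounded to 6 d.p. or computed from one; I and e_prev carry over from the previous line; the table rounds u and y to 3 d.p., halves away from zero)
n=0: y=0, sp=5, e=sp−y=5; I=5, D=e−e_prev=5; u=1·5+0·5+1·5=10; next y=-1/10·0+1·10=10
n=1: y=10, sp=5, e=sp−y=-5; I=0, D=e−e_prev=-10; u=1·(-5)+0·0+1·(-10)=-15; next y=-1/10·10+1·(-15)=-16
n=2: y=-16, sp=5, e=sp−y=21; I=21, D=e−e_prev=26; u=1·21+0·21+1·26=47; next y=-1/10·(-16)+1·47=48.6
n=3: y=48.6, sp=5, e=sp−y=-43.6; I=-22.6, D=e−e_prev=-64.6; u=1·(-43.6)+0·(-22.6)+1·(-64.6)=-108.2; next y=-1/10·48.6+1·(-108.2)=-113.06
n=4: y=-113.06, sp=5, e=sp−y=118.06; I=95.46, D=e−e_prev=161.66; u=1·118.06+0·95.46+1·161.66=279.72; next y=-1/10·(-113.06)+1·279.72=291.026
n=5: y=291.026, sp=5, e=sp−y=-286.026; I=-190.566, D=e−e_prev=-404.086; u=1·(-286.026)+0·(-190.566)+1·(-404.086)=-690.112; next y=-1/10·291.026+1·(-690.112)=-719.2146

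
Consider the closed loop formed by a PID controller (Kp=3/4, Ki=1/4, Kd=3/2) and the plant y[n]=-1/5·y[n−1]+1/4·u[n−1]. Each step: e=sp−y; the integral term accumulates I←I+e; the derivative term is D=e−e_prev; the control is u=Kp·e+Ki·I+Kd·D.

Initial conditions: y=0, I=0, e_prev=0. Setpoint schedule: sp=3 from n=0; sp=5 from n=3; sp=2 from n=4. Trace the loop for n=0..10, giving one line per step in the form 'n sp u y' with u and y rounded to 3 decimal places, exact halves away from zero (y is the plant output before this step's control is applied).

(exact arithmetic carried between steps; '≈' marks a value shown rounded to 6 d.p. or computed from one; I and e_prev carry over from the previous line; the table rounds u and y to 3 d.p., halves away from zero)
n=0: y=0, sp=3, e=sp−y=3; I=3, D=e−e_prev=3; u=3/4·3+1/4·3+3/2·3=7.5; next y=-1/5·0+1/4·7.5=1.875
n=1: y=1.875, sp=3, e=sp−y=1.125; I=4.125, D=e−e_prev=-1.875; u=3/4·1.125+1/4·4.125+3/2·(-1.875)=-0.9375; next y=-1/5·1.875+1/4·(-0.9375)=-0.609375
n=2: y=-0.609375, sp=3, e=sp−y=3.609375; I=7.734375, D=e−e_prev=2.484375; u=3/4·3.609375+1/4·7.734375+3/2·2.484375≈8.367188; next y=-1/5·(-0.609375)+1/4·8.367188≈2.213672
n=3: y≈2.213672, sp=5, e=sp−y≈2.786328; I≈10.520703, D=e−e_prev≈-0.823047; u=3/4·2.786328+1/4·10.520703+3/2·(-0.823047)≈3.485352; next y=-1/5·2.213672+1/4·3.485352≈0.428604
n=4: y≈0.428604, sp=2, e=sp−y≈1.571396; I≈12.092100, D=e−e_prev≈-1.214932; u=3/4·1.571396+1/4·12.092100+3/2·(-1.214932)≈2.379175; next y=-1/5·0.428604+1/4·2.379175≈0.509073
n=5: y≈0.509073, sp=2, e=sp−y≈1.490927; I≈13.583027, D=e−e_prev≈-0.080469; u=3/4·1.490927+1/4·13.583027+3/2·(-0.080469)≈4.393248; next y=-1/5·0.509073+1/4·4.393248≈0.996497
n=6: y≈0.996497, sp=2, e=sp−y≈1.003503; I≈14.586529, D=e−e_prev≈-0.487424; u=3/4·1.003503+1/4·14.586529+3/2·(-0.487424)≈3.668123; next y=-1/5·0.996497+1/4·3.668123≈0.717731
n=7: y≈0.717731, sp=2, e=sp−y≈1.282269; I≈15.868798, D=e−e_prev≈0.278766; u=3/4·1.282269+1/4·15.868798+3/2·0.278766≈5.347050; next y=-1/5·0.717731+1/4·5.347050≈1.193216
n=8: y≈1.193216, sp=2, e=sp−y≈0.806784; I≈16.675582, D=e−e_prev≈-0.475485; u=3/4·0.806784+1/4·16.675582+3/2·(-0.475485)≈4.060756; next y=-1/5·1.193216+1/4·4.060756≈0.776546
n=9: y≈0.776546, sp=2, e=sp−y≈1.223454; I≈17.899036, D=e−e_prev≈0.416671; u=3/4·1.223454+1/4·17.899036+3/2·0.416671≈6.017356; next y=-1/5·0.776546+1/4·6.017356≈1.349030
n=10: y≈1.349030, sp=2, e=sp−y≈0.650970; I≈18.550006, D=e−e_prev≈-0.572484; u=3/4·0.650970+1/4·18.550006+3/2·(-0.572484)≈4.267003; next y=-1/5·1.349030+1/4·4.267003≈0.796945

0 3 7.500 0.000
1 3 -0.938 1.875
2 3 8.367 -0.609
3 5 3.485 2.214
4 2 2.379 0.429
5 2 4.393 0.509
6 2 3.668 0.996
7 2 5.347 0.718
8 2 4.061 1.193
9 2 6.017 0.777
10 2 4.267 1.349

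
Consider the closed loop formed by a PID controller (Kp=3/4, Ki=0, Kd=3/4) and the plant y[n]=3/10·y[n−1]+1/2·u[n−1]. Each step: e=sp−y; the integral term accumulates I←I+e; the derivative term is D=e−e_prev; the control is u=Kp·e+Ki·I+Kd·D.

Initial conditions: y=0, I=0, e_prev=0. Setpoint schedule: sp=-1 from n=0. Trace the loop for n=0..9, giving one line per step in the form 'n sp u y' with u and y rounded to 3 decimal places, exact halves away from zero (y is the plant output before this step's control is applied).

(exact arithmetic carried between steps; '≈' marks a value shown rounded to 6 d.p. or computed from one; I and e_prev carry over from the previous line; the table rounds u and y to 3 d.p., halves away from zero)
n=0: y=0, sp=-1, e=sp−y=-1; I=-1, D=e−e_prev=-1; u=3/4·(-1)+0·(-1)+3/4·(-1)=-1.5; next y=3/10·0+1/2·(-1.5)=-0.75
n=1: y=-0.75, sp=-1, e=sp−y=-0.25; I=-1.25, D=e−e_prev=0.75; u=3/4·(-0.25)+0·(-1.25)+3/4·0.75=0.375; next y=3/10·(-0.75)+1/2·0.375=-0.0375
n=2: y=-0.0375, sp=-1, e=sp−y=-0.9625; I=-2.2125, D=e−e_prev=-0.7125; u=3/4·(-0.9625)+0·(-2.2125)+3/4·(-0.7125)=-1.25625; next y=3/10·(-0.0375)+1/2·(-1.25625)=-0.639375
n=3: y=-0.639375, sp=-1, e=sp−y=-0.360625; I=-2.573125, D=e−e_prev=0.601875; u=3/4·(-0.360625)+0·(-2.573125)+3/4·0.601875≈0.180938; next y=3/10·(-0.639375)+1/2·0.180938≈-0.101344
n=4: y≈-0.101344, sp=-1, e=sp−y≈-0.898656; I≈-3.471781, D=e−e_prev≈-0.538031; u=3/4·(-0.898656)+0·(-3.471781)+3/4·(-0.538031)≈-1.077516; next y=3/10·(-0.101344)+1/2·(-1.077516)≈-0.569161
n=5: y≈-0.569161, sp=-1, e=sp−y≈-0.430839; I≈-3.902620, D=e−e_prev≈0.467817; u=3/4·(-0.430839)+0·(-3.902620)+3/4·0.467817≈0.027734; next y=3/10·(-0.569161)+1/2·0.027734≈-0.156881
n=6: y≈-0.156881, sp=-1, e=sp−y≈-0.843119; I≈-4.745739, D=e−e_prev≈-0.412279; u=3/4·(-0.843119)+0·(-4.745739)+3/4·(-0.412279)≈-0.941548; next y=3/10·(-0.156881)+1/2·(-0.941548)≈-0.517839
n=7: y≈-0.517839, sp=-1, e=sp−y≈-0.482161; I≈-5.227900, D=e−e_prev≈0.360957; u=3/4·(-0.482161)+0·(-5.227900)+3/4·0.360957≈-0.090903; next y=3/10·(-0.517839)+1/2·(-0.090903)≈-0.200803
n=8: y≈-0.200803, sp=-1, e=sp−y≈-0.799197; I≈-6.027097, D=e−e_prev≈-0.317036; u=3/4·(-0.799197)+0·(-6.027097)+3/4·(-0.317036)≈-0.837174; next y=3/10·(-0.200803)+1/2·(-0.837174)≈-0.478828
n=9: y≈-0.478828, sp=-1, e=sp−y≈-0.521172; I≈-6.548269, D=e−e_prev≈0.278025; u=3/4·(-0.521172)+0·(-6.548269)+3/4·0.278025≈-0.182360; next y=3/10·(-0.478828)+1/2·(-0.182360)≈-0.234829

0 -1 -1.500 0.000
1 -1 0.375 -0.750
2 -1 -1.256 -0.038
3 -1 0.181 -0.639
4 -1 -1.078 -0.101
5 -1 0.028 -0.569
6 -1 -0.942 -0.157
7 -1 -0.091 -0.518
8 -1 -0.837 -0.201
9 -1 -0.182 -0.479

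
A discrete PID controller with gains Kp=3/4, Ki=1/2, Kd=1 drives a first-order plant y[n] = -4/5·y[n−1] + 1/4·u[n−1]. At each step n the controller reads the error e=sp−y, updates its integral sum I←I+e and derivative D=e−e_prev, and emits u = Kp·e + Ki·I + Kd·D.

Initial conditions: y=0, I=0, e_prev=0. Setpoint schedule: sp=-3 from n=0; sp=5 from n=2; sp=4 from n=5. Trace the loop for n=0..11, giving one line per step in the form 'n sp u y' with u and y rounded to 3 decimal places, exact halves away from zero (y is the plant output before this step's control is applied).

(exact arithmetic carried between steps; '≈' marks a value shown rounded to 6 d.p. or computed from one; I and e_prev carry over from the previous line; the table rounds u and y to 3 d.p., halves away from zero)
n=0: y=0, sp=-3, e=sp−y=-3; I=-3, D=e−e_prev=-3; u=3/4·(-3)+1/2·(-3)+1·(-3)=-6.75; next y=-4/5·0+1/4·(-6.75)=-1.6875
n=1: y=-1.6875, sp=-3, e=sp−y=-1.3125; I=-4.3125, D=e−e_prev=1.6875; u=3/4·(-1.3125)+1/2·(-4.3125)+1·1.6875=-1.453125; next y=-4/5·(-1.6875)+1/4·(-1.453125)≈0.986719
n=2: y≈0.986719, sp=5, e=sp−y≈4.013281; I≈-0.299219, D=e−e_prev≈5.325781; u=3/4·4.013281+1/2·(-0.299219)+1·5.325781≈8.186133; next y=-4/5·0.986719+1/4·8.186133≈1.257158
n=3: y≈1.257158, sp=5, e=sp−y≈3.742842; I≈3.443623, D=e−e_prev≈-0.270439; u=3/4·3.742842+1/2·3.443623+1·(-0.270439)≈4.258503; next y=-4/5·1.257158+1/4·4.258503≈0.058899
n=4: y≈0.058899, sp=5, e=sp−y≈4.941101; I≈8.384724, D=e−e_prev≈1.198259; u=3/4·4.941101+1/2·8.384724+1·1.198259≈9.096446; next y=-4/5·0.058899+1/4·9.096446≈2.226992
n=5: y≈2.226992, sp=4, e=sp−y≈1.773008; I≈10.157732, D=e−e_prev≈-3.168093; u=3/4·1.773008+1/2·10.157732+1·(-3.168093)≈3.240529; next y=-4/5·2.226992+1/4·3.240529≈-0.971462
n=6: y≈-0.971462, sp=4, e=sp−y≈4.971462; I≈15.129193, D=e−e_prev≈3.198454; u=3/4·4.971462+1/2·15.129193+1·3.198454≈14.491646; next y=-4/5·(-0.971462)+1/4·14.491646≈4.400081
n=7: y≈4.400081, sp=4, e=sp−y≈-0.400081; I≈14.729112, D=e−e_prev≈-5.371542; u=3/4·(-0.400081)+1/2·14.729112+1·(-5.371542)≈1.692953; next y=-4/5·4.400081+1/4·1.692953≈-3.096826
n=8: y≈-3.096826, sp=4, e=sp−y≈7.096826; I≈21.825939, D=e−e_prev≈7.496907; u=3/4·7.096826+1/2·21.825939+1·7.496907≈23.732496; next y=-4/5·(-3.096826)+1/4·23.732496≈8.410585
n=9: y≈8.410585, sp=4, e=sp−y≈-4.410585; I≈17.415354, D=e−e_prev≈-11.507411; u=3/4·(-4.410585)+1/2·17.415354+1·(-11.507411)≈-6.107673; next y=-4/5·8.410585+1/4·(-6.107673)≈-8.255386
n=10: y≈-8.255386, sp=4, e=sp−y≈12.255386; I≈29.670740, D=e−e_prev≈16.665972; u=3/4·12.255386+1/2·29.670740+1·16.665972≈40.692881; next y=-4/5·(-8.255386)+1/4·40.692881≈16.777529
n=11: y≈16.777529, sp=4, e=sp−y≈-12.777529; I≈16.893210, D=e−e_prev≈-25.032916; u=3/4·(-12.777529)+1/2·16.893210+1·(-25.032916)≈-26.169458; next y=-4/5·16.777529+1/4·(-26.169458)≈-19.964388

0 -3 -6.750 0.000
1 -3 -1.453 -1.688
2 5 8.186 0.987
3 5 4.259 1.257
4 5 9.096 0.059
5 4 3.241 2.227
6 4 14.492 -0.971
7 4 1.693 4.400
8 4 23.732 -3.097
9 4 -6.108 8.411
10 4 40.693 -8.255
11 4 -26.169 16.778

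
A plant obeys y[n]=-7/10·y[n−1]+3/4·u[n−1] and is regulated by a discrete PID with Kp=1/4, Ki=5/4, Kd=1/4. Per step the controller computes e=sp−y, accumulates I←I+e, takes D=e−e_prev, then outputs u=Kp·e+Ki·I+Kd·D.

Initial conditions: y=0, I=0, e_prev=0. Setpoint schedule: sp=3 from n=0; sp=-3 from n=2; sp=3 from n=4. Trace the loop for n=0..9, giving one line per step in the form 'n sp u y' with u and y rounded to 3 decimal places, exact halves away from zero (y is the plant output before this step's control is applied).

(exact arithmetic carried between steps; '≈' marks a value shown rounded to 6 d.p. or computed from one; I and e_prev carry over from the previous line; the table rounds u and y to 3 d.p., halves away from zero)
n=0: y=0, sp=3, e=sp−y=3; I=3, D=e−e_prev=3; u=1/4·3+5/4·3+1/4·3=5.25; next y=-7/10·0+3/4·5.25=3.9375
n=1: y=3.9375, sp=3, e=sp−y=-0.9375; I=2.0625, D=e−e_prev=-3.9375; u=1/4·(-0.9375)+5/4·2.0625+1/4·(-3.9375)=1.359375; next y=-7/10·3.9375+3/4·1.359375≈-1.736719
n=2: y≈-1.736719, sp=-3, e=sp−y≈-1.263281; I≈0.799219, D=e−e_prev≈-0.325781; u=1/4·(-1.263281)+5/4·0.799219+1/4·(-0.325781)≈0.601758; next y=-7/10·(-1.736719)+3/4·0.601758≈1.667021
n=3: y≈1.667021, sp=-3, e=sp−y≈-4.667021; I≈-3.867803, D=e−e_prev≈-3.403740; u=1/4·(-4.667021)+5/4·(-3.867803)+1/4·(-3.403740)≈-6.852444; next y=-7/10·1.667021+3/4·(-6.852444)≈-6.306248
n=4: y≈-6.306248, sp=3, e=sp−y≈9.306248; I≈5.438445, D=e−e_prev≈13.973269; u=1/4·9.306248+5/4·5.438445+1/4·13.973269≈12.617936; next y=-7/10·(-6.306248)+3/4·12.617936≈13.877825
n=5: y≈13.877825, sp=3, e=sp−y≈-10.877825; I≈-5.439380, D=e−e_prev≈-20.184073; u=1/4·(-10.877825)+5/4·(-5.439380)+1/4·(-20.184073)≈-14.564700; next y=-7/10·13.877825+3/4·(-14.564700)≈-20.638003
n=6: y≈-20.638003, sp=3, e=sp−y≈23.638003; I≈18.198623, D=e−e_prev≈34.515828; u=1/4·23.638003+5/4·18.198623+1/4·34.515828≈37.286736; next y=-7/10·(-20.638003)+3/4·37.286736≈42.411654
n=7: y≈42.411654, sp=3, e=sp−y≈-39.411654; I≈-21.213031, D=e−e_prev≈-63.049657; u=1/4·(-39.411654)+5/4·(-21.213031)+1/4·(-63.049657)≈-52.131617; next y=-7/10·42.411654+3/4·(-52.131617)≈-68.786870
n=8: y≈-68.786870, sp=3, e=sp−y≈71.786870; I≈50.573839, D=e−e_prev≈111.198524; u=1/4·71.786870+5/4·50.573839+1/4·111.198524≈108.963647; next y=-7/10·(-68.786870)+3/4·108.963647≈129.873545
n=9: y≈129.873545, sp=3, e=sp−y≈-126.873545; I≈-76.299706, D=e−e_prev≈-198.660415; u=1/4·(-126.873545)+5/4·(-76.299706)+1/4·(-198.660415)≈-176.758122; next y=-7/10·129.873545+3/4·(-176.758122)≈-223.480073

0 3 5.250 0.000
1 3 1.359 3.938
2 -3 0.602 -1.737
3 -3 -6.852 1.667
4 3 12.618 -6.306
5 3 -14.565 13.878
6 3 37.287 -20.638
7 3 -52.132 42.412
8 3 108.964 -68.787
9 3 -176.758 129.874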